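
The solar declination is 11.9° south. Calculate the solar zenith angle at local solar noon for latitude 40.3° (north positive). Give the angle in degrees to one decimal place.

52.2°

At local solar noon the hour angle is zero, so the zenith angle is |φ − δ| = |40.3° − (-11.9°)| = 52.2°.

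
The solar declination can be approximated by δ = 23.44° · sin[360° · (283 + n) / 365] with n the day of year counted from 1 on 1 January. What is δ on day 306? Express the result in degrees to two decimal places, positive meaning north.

-15.36°

360 × (283 + 306) / 365 = 580.932°; sin(580.932°) = -0.6552.
δ = 23.44 × -0.6552 = -15.358° ≈ -15.36°.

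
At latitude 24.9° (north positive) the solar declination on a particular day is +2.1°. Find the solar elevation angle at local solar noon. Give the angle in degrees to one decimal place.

At local solar noon the hour angle is zero, so the elevation is 90° − |φ − δ| = 90° − |24.9° − (2.1°)| = 90° − 22.8° = 67.2°.

67.2°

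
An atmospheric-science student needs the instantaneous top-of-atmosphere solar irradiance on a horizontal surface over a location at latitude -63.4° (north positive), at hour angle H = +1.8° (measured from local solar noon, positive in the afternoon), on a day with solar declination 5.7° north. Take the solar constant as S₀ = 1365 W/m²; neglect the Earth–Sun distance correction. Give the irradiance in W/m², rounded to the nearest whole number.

cos θ_z = sin φ sin δ + cos φ cos δ cos H = (-0.8942)(0.0993) + (0.4478)(0.9951)(0.9995) = 0.3566.
Top-of-atmosphere irradiance = S₀ cos θ_z = 1365 × 0.3566 = 486.76 W/m².

487 W/m²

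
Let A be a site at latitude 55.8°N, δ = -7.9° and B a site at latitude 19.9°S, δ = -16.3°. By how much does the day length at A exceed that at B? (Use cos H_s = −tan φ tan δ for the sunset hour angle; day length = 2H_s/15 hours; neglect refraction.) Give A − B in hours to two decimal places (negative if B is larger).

A: H_s = arccos(−tan 55.8° · tan -7.9°) = 78.22°, so 2H_s/15 = 10.4293 h.
B: H_s = arccos(−tan -19.9° · tan -16.3°) = 96.08°, so 2H_s/15 = 12.8107 h.
A − B = 10.4293 − 12.8107 = -2.3814 h.

-2.38 h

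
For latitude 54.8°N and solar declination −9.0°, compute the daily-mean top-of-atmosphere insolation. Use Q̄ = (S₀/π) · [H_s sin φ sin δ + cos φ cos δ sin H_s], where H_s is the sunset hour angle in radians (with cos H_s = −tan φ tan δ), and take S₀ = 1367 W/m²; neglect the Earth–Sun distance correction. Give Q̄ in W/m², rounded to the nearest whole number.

−tan φ tan δ = −(1.4176)(-0.1584) = 0.2245; H_s = arccos(0.2245) = 77.03°. In radians, H_s = 1.3444.
H_s sin φ sin δ = 1.3444 × 0.8171 × -0.1564 = -0.1718.
cos φ cos δ sin H_s = 0.5764 × 0.9877 × 0.9745 = 0.5548.
Q̄ = (1367/π) × (-0.1718 + 0.5548) = 435.13 × 0.3830 = 166.65 W/m².

167 W/m²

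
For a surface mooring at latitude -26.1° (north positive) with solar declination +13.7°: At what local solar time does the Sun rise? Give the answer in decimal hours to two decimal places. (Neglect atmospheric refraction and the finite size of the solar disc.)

6.46 h

cos H_s = −tan(-26.1°) · tan(13.7°) = 0.1194, so H_s = arccos(0.1194) = 83.14°.
Sunrise is at 12 − H_s/15 = 12 − 5.543 = 6.457 h local solar time.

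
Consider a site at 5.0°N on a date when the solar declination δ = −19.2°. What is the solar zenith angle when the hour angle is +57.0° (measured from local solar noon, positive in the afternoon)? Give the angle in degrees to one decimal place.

cos θ_z = sin(5.0°) sin(-19.2°) + cos(5.0°) cos(-19.2°) cos(57.00°) = -0.0287 + 0.5124 = 0.4837.
θ_z = arccos(0.4837) = 61.07°.

61.1°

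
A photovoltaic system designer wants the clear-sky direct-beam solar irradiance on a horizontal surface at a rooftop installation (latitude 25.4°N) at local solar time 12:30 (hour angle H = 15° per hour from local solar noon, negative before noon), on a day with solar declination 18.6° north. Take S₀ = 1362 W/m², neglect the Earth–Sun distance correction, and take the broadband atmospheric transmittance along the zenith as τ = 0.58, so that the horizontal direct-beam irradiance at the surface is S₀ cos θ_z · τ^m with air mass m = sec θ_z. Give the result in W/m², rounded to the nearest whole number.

Hour angle H = 15° × (12.5 − 12) = 7.50°.
cos θ_z = sin(25.4°) sin(18.6°) + cos(25.4°) cos(18.6°) cos(7.50°) = 0.1368 + 0.8488 = 0.9856.
Air mass m = 1/cos θ_z = 1/0.9856 = 1.015; τ^m = 0.58^1.015 = 0.5753.
Surface direct beam = 1362 × 0.9856 × 0.5753 = 772.28 W/m².

772 W/m²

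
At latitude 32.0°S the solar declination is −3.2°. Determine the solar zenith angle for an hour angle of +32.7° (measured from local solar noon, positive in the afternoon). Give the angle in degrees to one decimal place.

cos θ_z = sin(-32.0°) sin(-3.2°) + cos(-32.0°) cos(-3.2°) cos(32.70°) = 0.0296 + 0.7125 = 0.7421.
θ_z = arccos(0.7421) = 42.09°.

42.1°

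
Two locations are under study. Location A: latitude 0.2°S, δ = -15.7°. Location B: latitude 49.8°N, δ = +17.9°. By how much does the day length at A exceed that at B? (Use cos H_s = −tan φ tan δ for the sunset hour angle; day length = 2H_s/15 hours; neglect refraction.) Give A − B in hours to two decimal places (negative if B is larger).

-2.99 h

A: H_s = arccos(−tan -0.2° · tan -15.7°) = 90.06°, so 2H_s/15 = 12.0080 h.
B: H_s = arccos(−tan 49.8° · tan 17.9°) = 112.47°, so 2H_s/15 = 14.9960 h.
A − B = 12.0080 − 14.9960 = -2.9880 h.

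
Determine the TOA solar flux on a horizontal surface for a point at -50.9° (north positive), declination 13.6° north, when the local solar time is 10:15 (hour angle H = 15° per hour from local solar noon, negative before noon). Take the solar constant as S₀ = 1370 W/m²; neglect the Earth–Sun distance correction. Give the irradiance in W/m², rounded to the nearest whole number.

503 W/m²

Hour angle H = 15° × (10.25 − 12) = -26.25°.
cos θ_z = sin φ sin δ + cos φ cos δ cos H = (-0.7760)(0.2351) + (0.6307)(0.9720)(0.8969) = 0.3674.
Top-of-atmosphere irradiance = S₀ cos θ_z = 1370 × 0.3674 = 503.34 W/m².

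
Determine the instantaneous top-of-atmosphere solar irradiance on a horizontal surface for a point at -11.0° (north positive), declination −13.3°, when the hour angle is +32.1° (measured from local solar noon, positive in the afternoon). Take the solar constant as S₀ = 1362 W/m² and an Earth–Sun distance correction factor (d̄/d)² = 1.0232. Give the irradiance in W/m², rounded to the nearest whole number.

1189 W/m²

With φ = -11.0°, δ = -13.3°, H = 32.10°: sin φ sin δ = 0.0439, cos φ cos δ cos H = 0.8093, so cos θ_z = 0.8532.
Top-of-atmosphere irradiance = S₀ (d̄/d)² cos θ_z = 1362 × 1.0232 × 0.8532 = 1189.02 W/m².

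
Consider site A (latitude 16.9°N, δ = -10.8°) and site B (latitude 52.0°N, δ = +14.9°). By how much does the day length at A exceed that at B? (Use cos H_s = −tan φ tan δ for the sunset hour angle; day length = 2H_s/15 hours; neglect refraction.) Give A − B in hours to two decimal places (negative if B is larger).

A: H_s = arccos(−tan 16.9° · tan -10.8°) = 86.68°, so 2H_s/15 = 11.5573 h.
B: H_s = arccos(−tan 52.0° · tan 14.9°) = 109.91°, so 2H_s/15 = 14.6547 h.
A − B = 11.5573 − 14.6547 = -3.0974 h.

-3.10 h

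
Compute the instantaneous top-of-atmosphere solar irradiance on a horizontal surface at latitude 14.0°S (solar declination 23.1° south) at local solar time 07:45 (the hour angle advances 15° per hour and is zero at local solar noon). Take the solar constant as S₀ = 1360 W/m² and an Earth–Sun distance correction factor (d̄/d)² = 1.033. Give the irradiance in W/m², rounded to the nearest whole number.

Hour angle H = 15° × (7.75 − 12) = -63.75°.
With φ = -14.0°, δ = -23.1°, H = -63.75°: sin φ sin δ = 0.0949, cos φ cos δ cos H = 0.3947, so cos θ_z = 0.4896.
Top-of-atmosphere irradiance = S₀ (d̄/d)² cos θ_z = 1360 × 1.033 × 0.4896 = 687.83 W/m².

688 W/m²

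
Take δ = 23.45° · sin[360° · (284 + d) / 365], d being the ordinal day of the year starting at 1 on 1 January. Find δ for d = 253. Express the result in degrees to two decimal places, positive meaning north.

360 × (284 + 253) / 365 = 529.644°; sin(529.644°) = 0.1798.
δ = 23.45 × 0.1798 = 4.216° ≈ +4.22°.

+4.22°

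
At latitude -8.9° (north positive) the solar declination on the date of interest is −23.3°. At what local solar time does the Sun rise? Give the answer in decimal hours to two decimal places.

5.74 h

−tan φ tan δ = −(-0.1566)(-0.4307) = -0.0674; H_s = arccos(-0.0674) = 93.86°.
Sunrise is at 12 − H_s/15 = 12 − 6.257 = 5.743 h local solar time.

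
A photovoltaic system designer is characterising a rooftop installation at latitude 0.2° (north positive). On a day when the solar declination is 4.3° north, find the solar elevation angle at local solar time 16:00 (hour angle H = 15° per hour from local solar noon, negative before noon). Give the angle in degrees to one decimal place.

29.9°

Hour angle H = 15° × (16 − 12) = 60.00°.
cos θ_z = sin(0.2°) sin(4.3°) + cos(0.2°) cos(4.3°) cos(60.00°) = 0.0003 + 0.4986 = 0.4989.
θ_z = arccos(0.4989) = 60.07°, so the elevation is 90° − 60.07° = 29.93°.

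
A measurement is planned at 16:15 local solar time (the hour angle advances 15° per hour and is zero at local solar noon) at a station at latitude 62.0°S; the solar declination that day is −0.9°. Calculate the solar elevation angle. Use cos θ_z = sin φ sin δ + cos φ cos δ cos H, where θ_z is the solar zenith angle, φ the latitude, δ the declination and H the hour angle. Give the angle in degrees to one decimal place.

12.8°

Hour angle H = 15° × (16.25 − 12) = 63.75°.
With φ = -62.0°, δ = -0.9°, H = 63.75°: sin φ sin δ = 0.0139, cos φ cos δ cos H = 0.2076, so cos θ_z = 0.2215.
θ_z = arccos(0.2215) = 77.20°, so the elevation is 90° − 77.20° = 12.80°.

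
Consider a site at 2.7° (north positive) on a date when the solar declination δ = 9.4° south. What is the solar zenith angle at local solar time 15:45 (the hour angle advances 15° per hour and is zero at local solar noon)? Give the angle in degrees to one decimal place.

Hour angle H = 15° × (15.75 − 12) = 56.25°.
cos θ_z = sin(2.7°) sin(-9.4°) + cos(2.7°) cos(-9.4°) cos(56.25°) = -0.0077 + 0.5475 = 0.5398.
θ_z = arccos(0.5398) = 57.33°.

57.3°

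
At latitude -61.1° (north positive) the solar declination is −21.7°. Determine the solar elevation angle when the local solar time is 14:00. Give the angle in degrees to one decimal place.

45.4°

Hour angle H = 15° × (14 − 12) = 30.00°.
cos θ_z = sin φ sin δ + cos φ cos δ cos H = (-0.8755)(-0.3697) + (0.4833)(0.9291)(0.8660) = 0.7125.
θ_z = arccos(0.7125) = 44.56°, so the elevation is 90° − 44.56° = 45.44°.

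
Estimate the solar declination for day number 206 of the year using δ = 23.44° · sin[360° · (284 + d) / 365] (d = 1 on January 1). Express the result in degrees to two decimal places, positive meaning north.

+19.59°

360 × (284 + 206) / 365 = 483.288°; sin(483.288°) = 0.8359.
δ = 23.44 × 0.8359 = 19.593° ≈ +19.59°.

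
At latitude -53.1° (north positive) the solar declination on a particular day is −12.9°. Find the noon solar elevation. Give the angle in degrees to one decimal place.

49.8°

At local solar noon the hour angle is zero, so the elevation is 90° − |φ − δ| = 90° − |-53.1° − (-12.9°)| = 90° − 40.2° = 49.8°.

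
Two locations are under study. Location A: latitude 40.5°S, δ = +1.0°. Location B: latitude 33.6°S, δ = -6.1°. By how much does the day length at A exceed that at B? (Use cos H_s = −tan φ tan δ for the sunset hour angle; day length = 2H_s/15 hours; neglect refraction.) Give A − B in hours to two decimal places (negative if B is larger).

-0.66 h

A: H_s = arccos(−tan -40.5° · tan 1.0°) = 89.15°, so 2H_s/15 = 11.8867 h.
B: H_s = arccos(−tan -33.6° · tan -6.1°) = 94.07°, so 2H_s/15 = 12.5427 h.
A − B = 11.8867 − 12.5427 = -0.6560 h.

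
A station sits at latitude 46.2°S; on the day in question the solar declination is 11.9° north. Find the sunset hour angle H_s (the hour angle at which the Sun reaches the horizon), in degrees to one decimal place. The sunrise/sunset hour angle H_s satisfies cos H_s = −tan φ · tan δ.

77.3°

cos H_s = −tan(-46.2°) · tan(11.9°) = 0.2198, so H_s = arccos(0.2198) = 77.30°.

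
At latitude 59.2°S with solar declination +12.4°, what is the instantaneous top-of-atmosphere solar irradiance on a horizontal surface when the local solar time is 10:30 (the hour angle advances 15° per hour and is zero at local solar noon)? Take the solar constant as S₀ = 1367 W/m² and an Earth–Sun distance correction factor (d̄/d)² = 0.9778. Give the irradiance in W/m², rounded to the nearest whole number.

371 W/m²

Hour angle H = 15° × (10.5 − 12) = -22.50°.
cos θ_z = sin(-59.2°) sin(12.4°) + cos(-59.2°) cos(12.4°) cos(-22.50°) = -0.1844 + 0.4620 = 0.2776.
Top-of-atmosphere irradiance = S₀ (d̄/d)² cos θ_z = 1367 × 0.9778 × 0.2776 = 371.05 W/m².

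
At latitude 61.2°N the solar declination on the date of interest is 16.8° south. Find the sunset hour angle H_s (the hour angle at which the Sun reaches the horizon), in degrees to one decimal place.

56.7°

The sunset hour angle satisfies cos H_s = −tan φ tan δ = 0.5492, giving H_s = 56.69°.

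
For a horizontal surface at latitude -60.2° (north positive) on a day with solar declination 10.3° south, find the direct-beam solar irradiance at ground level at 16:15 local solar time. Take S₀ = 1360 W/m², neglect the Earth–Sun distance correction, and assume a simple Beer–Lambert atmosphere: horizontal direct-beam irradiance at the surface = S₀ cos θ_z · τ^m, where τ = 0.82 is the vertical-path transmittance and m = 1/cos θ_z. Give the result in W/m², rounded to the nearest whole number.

Hour angle H = 15° × (16.25 − 12) = 63.75°.
cos θ_z = sin φ sin δ + cos φ cos δ cos H = (-0.8678)(-0.1788) + (0.4970)(0.9839)(0.4423) = 0.3714.
Air mass m = 1/cos θ_z = 1/0.3714 = 2.693; τ^m = 0.82^2.693 = 0.5860.
Surface direct beam = 1360 × 0.3714 × 0.5860 = 295.99 W/m².

296 W/m²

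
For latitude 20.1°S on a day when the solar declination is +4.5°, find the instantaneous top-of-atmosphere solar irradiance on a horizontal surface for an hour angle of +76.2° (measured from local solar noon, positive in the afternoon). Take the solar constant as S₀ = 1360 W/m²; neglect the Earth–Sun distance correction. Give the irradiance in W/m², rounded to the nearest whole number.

cos θ_z = sin(-20.1°) sin(4.5°) + cos(-20.1°) cos(4.5°) cos(76.20°) = -0.0270 + 0.2233 = 0.1963.
Top-of-atmosphere irradiance = S₀ cos θ_z = 1360 × 0.1963 = 266.97 W/m².

267 W/m²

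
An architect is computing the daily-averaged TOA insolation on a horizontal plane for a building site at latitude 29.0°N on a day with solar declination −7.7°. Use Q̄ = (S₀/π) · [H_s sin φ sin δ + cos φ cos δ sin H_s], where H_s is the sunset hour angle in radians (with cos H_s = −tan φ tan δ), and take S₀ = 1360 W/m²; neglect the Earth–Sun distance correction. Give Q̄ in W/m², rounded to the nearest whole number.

−tan φ tan δ = −(0.5543)(-0.1352) = 0.0749; H_s = arccos(0.0749) = 85.70°. In radians, H_s = 1.4957.
H_s sin φ sin δ = 1.4957 × 0.4848 × -0.1340 = -0.0972.
cos φ cos δ sin H_s = 0.8746 × 0.9910 × 0.9972 = 0.8643.
Q̄ = (1360/π) × (-0.0972 + 0.8643) = 432.90 × 0.7671 = 332.08 W/m².

332 W/m²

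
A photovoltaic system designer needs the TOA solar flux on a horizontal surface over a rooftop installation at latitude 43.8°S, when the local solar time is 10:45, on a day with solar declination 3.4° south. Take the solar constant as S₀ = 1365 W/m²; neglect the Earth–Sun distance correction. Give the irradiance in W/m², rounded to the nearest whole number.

987 W/m²

Hour angle H = 15° × (10.75 − 12) = -18.75°.
cos θ_z = sin(-43.8°) sin(-3.4°) + cos(-43.8°) cos(-3.4°) cos(-18.75°) = 0.0410 + 0.6823 = 0.7233.
Top-of-atmosphere irradiance = S₀ cos θ_z = 1365 × 0.7233 = 987.30 W/m².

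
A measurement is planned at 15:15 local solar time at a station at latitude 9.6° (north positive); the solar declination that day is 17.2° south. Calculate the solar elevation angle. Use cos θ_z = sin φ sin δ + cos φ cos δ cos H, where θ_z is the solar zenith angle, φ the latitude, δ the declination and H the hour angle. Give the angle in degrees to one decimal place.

34.9°

Hour angle H = 15° × (15.25 − 12) = 48.75°.
With φ = 9.6°, δ = -17.2°, H = 48.75°: sin φ sin δ = -0.0493, cos φ cos δ cos H = 0.6210, so cos θ_z = 0.5717.
θ_z = arccos(0.5717) = 55.13°, so the elevation is 90° − 55.13° = 34.87°.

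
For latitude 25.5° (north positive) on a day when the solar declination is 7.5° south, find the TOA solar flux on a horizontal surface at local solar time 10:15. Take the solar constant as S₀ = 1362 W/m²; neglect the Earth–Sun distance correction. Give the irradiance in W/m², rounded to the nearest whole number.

1017 W/m²

Hour angle H = 15° × (10.25 − 12) = -26.25°.
cos θ_z = sin φ sin δ + cos φ cos δ cos H = (0.4305)(-0.1305) + (0.9026)(0.9914)(0.8969) = 0.7464.
Top-of-atmosphere irradiance = S₀ cos θ_z = 1362 × 0.7464 = 1016.60 W/m².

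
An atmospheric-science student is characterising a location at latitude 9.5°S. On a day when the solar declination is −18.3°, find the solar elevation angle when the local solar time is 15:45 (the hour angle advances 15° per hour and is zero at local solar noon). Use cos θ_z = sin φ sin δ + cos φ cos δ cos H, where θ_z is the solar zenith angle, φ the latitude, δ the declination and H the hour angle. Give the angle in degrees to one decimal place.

Hour angle H = 15° × (15.75 − 12) = 56.25°.
With φ = -9.5°, δ = -18.3°, H = 56.25°: sin φ sin δ = 0.0518, cos φ cos δ cos H = 0.5202, so cos θ_z = 0.5720.
θ_z = arccos(0.5720) = 55.11°, so the elevation is 90° − 55.11° = 34.89°.

34.9°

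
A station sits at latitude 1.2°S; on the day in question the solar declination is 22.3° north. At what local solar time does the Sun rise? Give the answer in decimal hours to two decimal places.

6.03 h

−tan φ tan δ = −(-0.0209)(0.4101) = 0.0086; H_s = arccos(0.0086) = 89.51°.
Sunrise is at 12 − H_s/15 = 12 − 5.967 = 6.033 h local solar time.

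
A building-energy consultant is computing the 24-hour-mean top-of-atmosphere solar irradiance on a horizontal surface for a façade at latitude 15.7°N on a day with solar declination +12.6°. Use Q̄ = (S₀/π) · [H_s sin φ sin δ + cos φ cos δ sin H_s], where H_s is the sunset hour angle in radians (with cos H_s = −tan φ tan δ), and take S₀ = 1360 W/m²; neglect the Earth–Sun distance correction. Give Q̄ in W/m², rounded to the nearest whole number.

448 W/m²

cos H_s = −tan(15.7°) · tan(12.6°) = -0.0628, so H_s = arccos(-0.0628) = 93.60°. In radians, H_s = 1.6336.
H_s sin φ sin δ = 1.6336 × 0.2706 × 0.2181 = 0.0964.
cos φ cos δ sin H_s = 0.9627 × 0.9759 × 0.9980 = 0.9376.
Q̄ = (1360/π) × (0.0964 + 0.9376) = 432.90 × 1.0340 = 447.62 W/m².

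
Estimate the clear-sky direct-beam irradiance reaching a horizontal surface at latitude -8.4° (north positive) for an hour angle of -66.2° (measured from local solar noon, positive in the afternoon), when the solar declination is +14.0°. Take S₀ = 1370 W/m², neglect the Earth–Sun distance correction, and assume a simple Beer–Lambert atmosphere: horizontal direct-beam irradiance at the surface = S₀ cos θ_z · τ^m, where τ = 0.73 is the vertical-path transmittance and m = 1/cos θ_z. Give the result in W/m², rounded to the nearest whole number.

cos θ_z = sin(-8.4°) sin(14.0°) + cos(-8.4°) cos(14.0°) cos(-66.20°) = -0.0353 + 0.3874 = 0.3521.
Air mass m = 1/cos θ_z = 1/0.3521 = 2.840; τ^m = 0.73^2.840 = 0.4091.
Surface direct beam = 1370 × 0.3521 × 0.4091 = 197.34 W/m².

197 W/m²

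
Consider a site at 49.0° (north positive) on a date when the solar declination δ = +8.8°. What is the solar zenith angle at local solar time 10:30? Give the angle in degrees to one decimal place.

44.4°

Hour angle H = 15° × (10.5 − 12) = -22.50°.
cos θ_z = sin(49.0°) sin(8.8°) + cos(49.0°) cos(8.8°) cos(-22.50°) = 0.1155 + 0.5990 = 0.7145.
θ_z = arccos(0.7145) = 44.40°.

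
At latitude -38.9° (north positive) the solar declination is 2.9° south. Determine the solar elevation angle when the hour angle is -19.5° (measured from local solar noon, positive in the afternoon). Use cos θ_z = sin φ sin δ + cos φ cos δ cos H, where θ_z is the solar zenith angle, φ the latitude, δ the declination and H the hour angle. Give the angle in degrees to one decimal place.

cos θ_z = sin(-38.9°) sin(-2.9°) + cos(-38.9°) cos(-2.9°) cos(-19.50°) = 0.0318 + 0.7327 = 0.7645.
θ_z = arccos(0.7645) = 40.14°, so the elevation is 90° − 40.14° = 49.86°.

49.9°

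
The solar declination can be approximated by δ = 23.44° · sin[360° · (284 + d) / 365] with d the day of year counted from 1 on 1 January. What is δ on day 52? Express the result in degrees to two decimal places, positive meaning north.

-11.22°

360 × (284 + 52) / 365 = 331.397°; sin(331.397°) = -0.4787.
δ = 23.44 × -0.4787 = -11.221° ≈ -11.22°.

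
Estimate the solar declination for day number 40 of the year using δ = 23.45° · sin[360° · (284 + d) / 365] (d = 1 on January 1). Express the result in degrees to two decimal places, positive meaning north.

360 × (284 + 40) / 365 = 319.562°; sin(319.562°) = -0.6486.
δ = 23.45 × -0.6486 = -15.210° ≈ -15.21°.

-15.21°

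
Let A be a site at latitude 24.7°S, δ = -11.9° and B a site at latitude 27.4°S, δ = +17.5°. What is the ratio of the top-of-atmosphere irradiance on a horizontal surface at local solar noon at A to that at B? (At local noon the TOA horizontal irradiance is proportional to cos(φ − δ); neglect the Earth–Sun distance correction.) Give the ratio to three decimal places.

1.377

A: cos θ_z = cos(-24.7° − (-11.9°)) = 0.9751.
B: cos θ_z = cos(-27.4° − (17.5°)) = 0.7083.
Ratio A/B = 0.9751 / 0.7083 = 1.3767.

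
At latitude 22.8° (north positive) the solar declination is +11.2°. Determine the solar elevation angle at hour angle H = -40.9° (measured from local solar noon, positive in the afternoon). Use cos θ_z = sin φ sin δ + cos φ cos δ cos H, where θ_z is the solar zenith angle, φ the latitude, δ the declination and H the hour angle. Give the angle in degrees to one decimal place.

49.4°

cos θ_z = sin φ sin δ + cos φ cos δ cos H = (0.3875)(0.1942) + (0.9219)(0.9810)(0.7559) = 0.7589.
θ_z = arccos(0.7589) = 40.63°, so the elevation is 90° − 40.63° = 49.37°.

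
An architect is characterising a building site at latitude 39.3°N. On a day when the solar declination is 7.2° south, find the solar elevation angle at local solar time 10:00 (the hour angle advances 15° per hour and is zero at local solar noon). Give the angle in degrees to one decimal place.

Hour angle H = 15° × (10 − 12) = -30.00°.
With φ = 39.3°, δ = -7.2°, H = -30.00°: sin φ sin δ = -0.0794, cos φ cos δ cos H = 0.6649, so cos θ_z = 0.5855.
θ_z = arccos(0.5855) = 54.16°, so the elevation is 90° − 54.16° = 35.84°.

35.8°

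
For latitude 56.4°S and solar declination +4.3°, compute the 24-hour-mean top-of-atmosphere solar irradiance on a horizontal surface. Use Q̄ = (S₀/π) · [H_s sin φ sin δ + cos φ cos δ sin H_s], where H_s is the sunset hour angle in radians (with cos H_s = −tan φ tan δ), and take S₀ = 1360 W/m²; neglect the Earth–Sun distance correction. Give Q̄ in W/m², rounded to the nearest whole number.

cos H_s = −tan(-56.4°) · tan(4.3°) = 0.1132, so H_s = arccos(0.1132) = 83.50°. In radians, H_s = 1.4573.
H_s sin φ sin δ = 1.4573 × -0.8329 × 0.0750 = -0.0910.
cos φ cos δ sin H_s = 0.5534 × 0.9972 × 0.9936 = 0.5483.
Q̄ = (1360/π) × (-0.0910 + 0.5483) = 432.90 × 0.4573 = 197.97 W/m².

198 W/m²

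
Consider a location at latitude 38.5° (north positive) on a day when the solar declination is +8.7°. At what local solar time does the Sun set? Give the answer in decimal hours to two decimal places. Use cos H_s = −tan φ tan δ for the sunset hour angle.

18.47 h

cos H_s = −tan(38.5°) · tan(8.7°) = -0.1217, so H_s = arccos(-0.1217) = 96.99°.
Sunset is at 12 + H_s/15 = 12 + 6.466 = 18.466 h local solar time.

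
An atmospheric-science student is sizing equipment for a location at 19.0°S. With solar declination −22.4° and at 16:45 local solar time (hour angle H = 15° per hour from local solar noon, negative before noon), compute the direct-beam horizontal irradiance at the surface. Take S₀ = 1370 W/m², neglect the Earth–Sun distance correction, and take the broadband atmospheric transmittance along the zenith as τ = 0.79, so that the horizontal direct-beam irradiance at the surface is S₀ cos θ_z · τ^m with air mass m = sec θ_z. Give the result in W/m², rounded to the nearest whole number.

Hour angle H = 15° × (16.75 − 12) = 71.25°.
cos θ_z = sin φ sin δ + cos φ cos δ cos H = (-0.3256)(-0.3811) + (0.9455)(0.9245)(0.3214) = 0.4050.
Air mass m = 1/cos θ_z = 1/0.4050 = 2.469; τ^m = 0.79^2.469 = 0.5588.
Surface direct beam = 1370 × 0.4050 × 0.5588 = 310.05 W/m².

310 W/m²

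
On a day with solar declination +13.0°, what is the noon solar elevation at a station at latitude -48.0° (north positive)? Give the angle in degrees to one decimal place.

At local solar noon the hour angle is zero, so the elevation is 90° − |φ − δ| = 90° − |-48.0° − (13.0°)| = 90° − 61.0° = 29.0°.

29.0°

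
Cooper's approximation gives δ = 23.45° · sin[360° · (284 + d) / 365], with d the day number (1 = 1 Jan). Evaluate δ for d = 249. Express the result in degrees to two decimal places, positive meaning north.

360 × (284 + 249) / 365 = 525.699°; sin(525.699°) = 0.2470.
δ = 23.45 × 0.2470 = 5.792° ≈ +5.79°.

+5.79°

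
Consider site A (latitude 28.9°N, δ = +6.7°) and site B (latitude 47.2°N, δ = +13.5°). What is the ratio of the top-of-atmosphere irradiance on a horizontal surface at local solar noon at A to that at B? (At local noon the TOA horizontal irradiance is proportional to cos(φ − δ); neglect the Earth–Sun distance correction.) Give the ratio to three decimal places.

1.113

A: cos θ_z = cos(28.9° − (6.7°)) = 0.9259.
B: cos θ_z = cos(47.2° − (13.5°)) = 0.8320.
Ratio A/B = 0.9259 / 0.8320 = 1.1129.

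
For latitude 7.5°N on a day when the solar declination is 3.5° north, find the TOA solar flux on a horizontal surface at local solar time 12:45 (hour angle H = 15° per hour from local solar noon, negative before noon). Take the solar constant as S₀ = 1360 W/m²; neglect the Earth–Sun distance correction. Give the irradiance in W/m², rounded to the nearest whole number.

1331 W/m²

Hour angle H = 15° × (12.75 − 12) = 11.25°.
cos θ_z = sin(7.5°) sin(3.5°) + cos(7.5°) cos(3.5°) cos(11.25°) = 0.0080 + 0.9706 = 0.9786.
Top-of-atmosphere irradiance = S₀ cos θ_z = 1360 × 0.9786 = 1330.90 W/m².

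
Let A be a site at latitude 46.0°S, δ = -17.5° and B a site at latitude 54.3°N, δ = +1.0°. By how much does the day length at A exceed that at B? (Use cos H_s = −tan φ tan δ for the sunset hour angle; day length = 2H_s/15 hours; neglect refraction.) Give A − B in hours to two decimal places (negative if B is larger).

A: H_s = arccos(−tan -46.0° · tan -17.5°) = 109.06°, so 2H_s/15 = 14.5413 h.
B: H_s = arccos(−tan 54.3° · tan 1.0°) = 91.39°, so 2H_s/15 = 12.1853 h.
A − B = 14.5413 − 12.1853 = 2.3560 h.

+2.36 h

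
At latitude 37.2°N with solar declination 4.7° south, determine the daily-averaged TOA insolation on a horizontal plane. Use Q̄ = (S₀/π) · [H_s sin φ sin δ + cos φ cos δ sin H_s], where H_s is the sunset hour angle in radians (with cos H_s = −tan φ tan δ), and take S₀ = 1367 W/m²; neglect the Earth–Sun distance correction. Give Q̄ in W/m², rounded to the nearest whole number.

312 W/m²

−tan φ tan δ = −(0.7590)(-0.0822) = 0.0624; H_s = arccos(0.0624) = 86.42°. In radians, H_s = 1.5083.
H_s sin φ sin δ = 1.5083 × 0.6046 × -0.0819 = -0.0747.
cos φ cos δ sin H_s = 0.7965 × 0.9966 × 0.9980 = 0.7922.
Q̄ = (1367/π) × (-0.0747 + 0.7922) = 435.13 × 0.7175 = 312.21 W/m².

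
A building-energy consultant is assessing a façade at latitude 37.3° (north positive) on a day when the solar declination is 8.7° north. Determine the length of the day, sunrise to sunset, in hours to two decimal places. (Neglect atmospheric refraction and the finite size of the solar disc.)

12.89 hours

The sunset hour angle satisfies cos H_s = −tan φ tan δ = -0.1166, giving H_s = 96.70°.
Day length = 2 H_s / 15° h⁻¹ = 193.40° / 15 = 12.893 h.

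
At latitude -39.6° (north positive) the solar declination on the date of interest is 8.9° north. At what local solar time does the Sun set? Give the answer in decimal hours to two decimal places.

cos H_s = −tan(-39.6°) · tan(8.9°) = 0.1295, so H_s = arccos(0.1295) = 82.56°.
Sunset is at 12 + H_s/15 = 12 + 5.504 = 17.504 h local solar time.

17.50 h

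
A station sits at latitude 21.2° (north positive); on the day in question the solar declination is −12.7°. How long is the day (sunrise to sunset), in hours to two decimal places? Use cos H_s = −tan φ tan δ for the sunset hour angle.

The sunset hour angle satisfies cos H_s = −tan φ tan δ = 0.0874, giving H_s = 84.99°.
Day length = 2 H_s / 15° h⁻¹ = 169.98° / 15 = 11.332 h.

11.33 hours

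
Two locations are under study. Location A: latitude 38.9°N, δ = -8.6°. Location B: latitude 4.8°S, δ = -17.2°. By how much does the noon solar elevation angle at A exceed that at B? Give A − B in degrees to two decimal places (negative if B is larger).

-35.10°

A: 90° − |38.9 − (-8.6)| = 42.50°.
B: 90° − |-4.8 − (-17.2)| = 77.60°.
A − B = 42.50 − 77.60 = -35.10°.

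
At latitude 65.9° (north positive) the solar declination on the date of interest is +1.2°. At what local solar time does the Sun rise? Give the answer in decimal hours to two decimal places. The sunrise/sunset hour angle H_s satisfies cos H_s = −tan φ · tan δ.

The sunset hour angle satisfies cos H_s = −tan φ tan δ = -0.0468, giving H_s = 92.68°.
Sunrise is at 12 − H_s/15 = 12 − 6.179 = 5.821 h local solar time.

5.82 h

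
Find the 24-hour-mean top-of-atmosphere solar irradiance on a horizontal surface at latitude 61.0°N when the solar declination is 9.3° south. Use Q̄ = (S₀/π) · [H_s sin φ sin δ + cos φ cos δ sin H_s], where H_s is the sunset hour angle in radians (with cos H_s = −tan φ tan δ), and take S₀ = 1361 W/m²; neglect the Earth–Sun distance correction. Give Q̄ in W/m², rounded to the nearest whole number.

−tan φ tan δ = −(1.8040)(-0.1638) = 0.2955; H_s = arccos(0.2955) = 72.81°. In radians, H_s = 1.2708.
H_s sin φ sin δ = 1.2708 × 0.8746 × -0.1616 = -0.1796.
cos φ cos δ sin H_s = 0.4848 × 0.9869 × 0.9553 = 0.4571.
Q̄ = (1361/π) × (-0.1796 + 0.4571) = 433.22 × 0.2775 = 120.22 W/m².

120 W/m²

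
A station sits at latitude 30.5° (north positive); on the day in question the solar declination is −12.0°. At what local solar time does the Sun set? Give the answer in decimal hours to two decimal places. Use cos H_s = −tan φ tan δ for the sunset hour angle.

−tan φ tan δ = −(0.5890)(-0.2126) = 0.1252; H_s = arccos(0.1252) = 82.81°.
Sunset is at 12 + H_s/15 = 12 + 5.521 = 17.521 h local solar time.

17.52 h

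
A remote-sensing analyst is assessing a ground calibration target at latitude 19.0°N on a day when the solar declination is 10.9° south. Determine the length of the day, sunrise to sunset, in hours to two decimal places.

11.49 hours

−tan φ tan δ = −(0.3443)(-0.1926) = 0.0663; H_s = arccos(0.0663) = 86.20°.
Day length = 2 H_s / 15° h⁻¹ = 172.40° / 15 = 11.493 h.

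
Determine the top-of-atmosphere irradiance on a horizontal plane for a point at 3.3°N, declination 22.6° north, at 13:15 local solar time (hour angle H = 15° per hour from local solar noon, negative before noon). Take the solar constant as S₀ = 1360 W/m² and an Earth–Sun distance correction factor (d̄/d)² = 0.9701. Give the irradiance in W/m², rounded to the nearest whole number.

Hour angle H = 15° × (13.25 − 12) = 18.75°.
cos θ_z = sin(3.3°) sin(22.6°) + cos(3.3°) cos(22.6°) cos(18.75°) = 0.0221 + 0.8728 = 0.8949.
Top-of-atmosphere irradiance = S₀ (d̄/d)² cos θ_z = 1360 × 0.9701 × 0.8949 = 1180.67 W/m².

1181 W/m²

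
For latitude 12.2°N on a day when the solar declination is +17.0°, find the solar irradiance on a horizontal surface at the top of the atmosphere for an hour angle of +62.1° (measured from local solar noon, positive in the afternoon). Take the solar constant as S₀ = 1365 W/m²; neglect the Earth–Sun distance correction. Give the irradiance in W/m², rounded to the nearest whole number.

With φ = 12.2°, δ = 17.0°, H = 62.10°: sin φ sin δ = 0.0618, cos φ cos δ cos H = 0.4374, so cos θ_z = 0.4992.
Top-of-atmosphere irradiance = S₀ cos θ_z = 1365 × 0.4992 = 681.41 W/m².

681 W/m²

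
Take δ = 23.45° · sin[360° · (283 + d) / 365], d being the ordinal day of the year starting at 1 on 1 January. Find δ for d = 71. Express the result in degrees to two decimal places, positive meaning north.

-4.41°

360 × (283 + 71) / 365 = 349.151°; sin(349.151°) = -0.1882.
δ = 23.45 × -0.1882 = -4.413° ≈ -4.41°.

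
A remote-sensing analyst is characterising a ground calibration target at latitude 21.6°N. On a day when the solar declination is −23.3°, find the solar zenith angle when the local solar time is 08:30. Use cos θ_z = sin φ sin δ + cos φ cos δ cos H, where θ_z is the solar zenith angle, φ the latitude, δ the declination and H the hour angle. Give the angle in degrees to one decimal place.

68.0°

Hour angle H = 15° × (8.5 − 12) = -52.50°.
cos θ_z = sin φ sin δ + cos φ cos δ cos H = (0.3681)(-0.3955) + (0.9298)(0.9184)(0.6088) = 0.3743.
θ_z = arccos(0.3743) = 68.02°.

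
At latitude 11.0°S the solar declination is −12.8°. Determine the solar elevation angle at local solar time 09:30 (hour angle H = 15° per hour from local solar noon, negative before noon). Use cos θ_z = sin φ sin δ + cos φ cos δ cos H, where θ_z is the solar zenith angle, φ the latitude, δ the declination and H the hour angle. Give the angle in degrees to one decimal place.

Hour angle H = 15° × (9.5 − 12) = -37.50°.
cos θ_z = sin(-11.0°) sin(-12.8°) + cos(-11.0°) cos(-12.8°) cos(-37.50°) = 0.0423 + 0.7594 = 0.8017.
θ_z = arccos(0.8017) = 36.71°, so the elevation is 90° − 36.71° = 53.29°.

53.3°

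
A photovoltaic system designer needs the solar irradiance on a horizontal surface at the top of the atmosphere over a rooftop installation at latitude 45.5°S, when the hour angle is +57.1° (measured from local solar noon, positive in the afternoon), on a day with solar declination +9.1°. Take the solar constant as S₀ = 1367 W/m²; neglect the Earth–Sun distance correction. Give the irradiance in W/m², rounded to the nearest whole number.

cos θ_z = sin φ sin δ + cos φ cos δ cos H = (-0.7133)(0.1582) + (0.7009)(0.9874)(0.5432) = 0.2631.
Top-of-atmosphere irradiance = S₀ cos θ_z = 1367 × 0.2631 = 359.66 W/m².

360 W/m²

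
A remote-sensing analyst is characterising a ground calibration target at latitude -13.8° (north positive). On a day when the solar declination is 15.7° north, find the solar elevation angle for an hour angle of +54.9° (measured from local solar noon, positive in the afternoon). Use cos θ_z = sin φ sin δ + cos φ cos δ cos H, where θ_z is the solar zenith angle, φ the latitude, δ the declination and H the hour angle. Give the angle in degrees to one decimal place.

28.2°

With φ = -13.8°, δ = 15.7°, H = 54.90°: sin φ sin δ = -0.0645, cos φ cos δ cos H = 0.5376, so cos θ_z = 0.4731.
θ_z = arccos(0.4731) = 61.76°, so the elevation is 90° − 61.76° = 28.24°.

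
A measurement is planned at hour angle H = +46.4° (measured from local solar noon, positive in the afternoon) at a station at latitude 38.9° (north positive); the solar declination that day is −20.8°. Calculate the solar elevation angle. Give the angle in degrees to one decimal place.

cos θ_z = sin φ sin δ + cos φ cos δ cos H = (0.6280)(-0.3551) + (0.7782)(0.9348)(0.6896) = 0.2787.
θ_z = arccos(0.2787) = 73.82°, so the elevation is 90° − 73.82° = 16.18°.

16.2°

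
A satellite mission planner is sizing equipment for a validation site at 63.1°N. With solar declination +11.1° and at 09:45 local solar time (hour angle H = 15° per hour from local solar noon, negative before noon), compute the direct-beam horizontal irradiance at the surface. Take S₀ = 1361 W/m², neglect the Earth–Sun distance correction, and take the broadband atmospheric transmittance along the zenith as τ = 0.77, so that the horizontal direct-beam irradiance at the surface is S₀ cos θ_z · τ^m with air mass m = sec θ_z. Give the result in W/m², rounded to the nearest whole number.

454 W/m²

Hour angle H = 15° × (9.75 − 12) = -33.75°.
cos θ_z = sin φ sin δ + cos φ cos δ cos H = (0.8918)(0.1925) + (0.4524)(0.9813)(0.8315) = 0.5408.
Air mass m = 1/cos θ_z = 1/0.5408 = 1.849; τ^m = 0.77^1.849 = 0.6168.
Surface direct beam = 1361 × 0.5408 × 0.6168 = 453.98 W/m².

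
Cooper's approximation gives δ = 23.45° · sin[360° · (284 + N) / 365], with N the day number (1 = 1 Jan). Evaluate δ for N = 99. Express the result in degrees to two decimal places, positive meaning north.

360 × (284 + 99) / 365 = 377.753°; sin(377.753°) = 0.3049.
δ = 23.45 × 0.3049 = 7.150° ≈ +7.15°.

+7.15°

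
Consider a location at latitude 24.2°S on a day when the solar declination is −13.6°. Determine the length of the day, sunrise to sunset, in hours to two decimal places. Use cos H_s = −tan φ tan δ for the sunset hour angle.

12.83 hours

cos H_s = −tan(-24.2°) · tan(-13.6°) = -0.1087, so H_s = arccos(-0.1087) = 96.24°.
Day length = 2 H_s / 15° h⁻¹ = 192.48° / 15 = 12.832 h.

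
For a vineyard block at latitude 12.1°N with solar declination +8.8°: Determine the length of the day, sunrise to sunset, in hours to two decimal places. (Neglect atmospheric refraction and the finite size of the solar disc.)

cos H_s = −tan(12.1°) · tan(8.8°) = -0.0332, so H_s = arccos(-0.0332) = 91.90°.
Day length = 2 H_s / 15° h⁻¹ = 183.80° / 15 = 12.253 h.

12.25 hours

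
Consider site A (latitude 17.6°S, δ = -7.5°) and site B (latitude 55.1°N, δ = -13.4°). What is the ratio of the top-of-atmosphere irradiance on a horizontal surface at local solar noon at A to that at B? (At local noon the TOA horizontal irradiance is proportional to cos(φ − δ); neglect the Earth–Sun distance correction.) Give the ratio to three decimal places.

A: cos θ_z = cos(-17.6° − (-7.5°)) = 0.9845.
B: cos θ_z = cos(55.1° − (-13.4°)) = 0.3665.
Ratio A/B = 0.9845 / 0.3665 = 2.6862.

2.686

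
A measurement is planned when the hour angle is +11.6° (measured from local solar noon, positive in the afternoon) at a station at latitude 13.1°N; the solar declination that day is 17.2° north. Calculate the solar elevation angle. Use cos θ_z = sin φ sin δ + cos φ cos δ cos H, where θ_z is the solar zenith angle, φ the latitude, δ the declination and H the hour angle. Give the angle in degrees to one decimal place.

cos θ_z = sin φ sin δ + cos φ cos δ cos H = (0.2267)(0.2957) + (0.9740)(0.9553)(0.9796) = 0.9785.
θ_z = arccos(0.9785) = 11.90°, so the elevation is 90° − 11.90° = 78.10°.

78.1°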